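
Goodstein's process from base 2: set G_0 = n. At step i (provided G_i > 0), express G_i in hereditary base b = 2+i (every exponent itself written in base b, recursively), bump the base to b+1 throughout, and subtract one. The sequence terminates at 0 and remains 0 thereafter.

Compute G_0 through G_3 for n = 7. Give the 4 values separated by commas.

7, 30, 259, 3127

(0) 7|_2 = 2^2 + 2 + 1 ↦ 3^3 + 3 + 1|_3 = 31 ⇒ 30
(1) 30|_3 = 3^3 + 3 ↦ 4^4 + 4|_4 = 260 ⇒ 259
(2) 259|_4 = 4^4 + 3 ↦ 5^5 + 3|_5 = 3128 ⇒ 3127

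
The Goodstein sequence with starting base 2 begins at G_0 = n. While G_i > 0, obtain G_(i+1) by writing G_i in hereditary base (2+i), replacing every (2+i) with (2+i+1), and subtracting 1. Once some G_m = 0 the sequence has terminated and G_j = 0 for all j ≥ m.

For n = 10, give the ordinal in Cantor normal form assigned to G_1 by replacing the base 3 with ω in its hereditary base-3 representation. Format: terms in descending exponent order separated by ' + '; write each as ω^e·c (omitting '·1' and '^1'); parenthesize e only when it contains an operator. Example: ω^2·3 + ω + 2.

G_0=10  [base 2] 2^(2 + 1) + 2  →[2↦3]→  3^(3 + 1) + 3 = 84  −1 ⇒ G_1=83
G_1=83  [base 3] 3^(3 + 1) + 2  →[3↦4]→  4^(4 + 1) + 2 = 1026  −1 ⇒ G_2=1025

ω^(ω + 1) + 2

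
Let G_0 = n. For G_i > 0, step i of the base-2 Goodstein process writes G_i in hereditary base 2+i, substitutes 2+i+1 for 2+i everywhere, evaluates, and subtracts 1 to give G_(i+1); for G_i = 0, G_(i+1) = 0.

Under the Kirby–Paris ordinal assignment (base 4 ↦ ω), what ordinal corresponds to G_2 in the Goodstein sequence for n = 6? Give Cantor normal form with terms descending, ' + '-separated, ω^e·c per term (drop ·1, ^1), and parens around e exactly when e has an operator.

ω^ω + 1

step 0: 6 = 2^2 + 2; sub 3 for 2: 3^3 + 3; = 30; G_1 = 30−1 = 29
step 1: 29 = 3^3 + 2; sub 4 for 3: 4^4 + 2; = 258; G_2 = 258−1 = 257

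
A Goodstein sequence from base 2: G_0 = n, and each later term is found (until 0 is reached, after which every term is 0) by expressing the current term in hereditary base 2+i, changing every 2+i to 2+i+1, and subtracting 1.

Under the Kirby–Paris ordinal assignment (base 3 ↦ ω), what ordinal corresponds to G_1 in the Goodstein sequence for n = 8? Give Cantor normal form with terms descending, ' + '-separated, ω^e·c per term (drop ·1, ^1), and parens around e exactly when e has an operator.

base 2: 8 = 2^(2 + 1); at 3: 3^(3 + 1) = 81; next = 80
base 3: 80 = 2·3^3 + 2·3^2 + 2·3 + 2; at 4: 2·4^4 + 2·4^2 + 2·4 + 2 = 554; next = 553

ω^ω·2 + ω^2·2 + ω·2 + 2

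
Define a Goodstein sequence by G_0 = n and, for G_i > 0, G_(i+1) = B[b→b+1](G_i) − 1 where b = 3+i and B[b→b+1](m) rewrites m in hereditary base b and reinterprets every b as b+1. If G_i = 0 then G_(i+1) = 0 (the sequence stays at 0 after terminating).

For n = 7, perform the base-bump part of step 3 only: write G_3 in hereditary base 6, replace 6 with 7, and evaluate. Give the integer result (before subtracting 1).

G_0=7  [base 3] 2·3 + 1  →[3↦4]→  2·4 + 1 = 9  −1 ⇒ G_1=8
G_1=8  [base 4] 2·4  →[4↦5]→  2·5 = 10  −1 ⇒ G_2=9
G_2=9  [base 5] 5 + 4  →[5↦6]→  6 + 4 = 10  −1 ⇒ G_3=9
G_3=9  [base 6] 6 + 3  →[6↦7]→  7 + 3 = 10  −1 ⇒ G_4=9

10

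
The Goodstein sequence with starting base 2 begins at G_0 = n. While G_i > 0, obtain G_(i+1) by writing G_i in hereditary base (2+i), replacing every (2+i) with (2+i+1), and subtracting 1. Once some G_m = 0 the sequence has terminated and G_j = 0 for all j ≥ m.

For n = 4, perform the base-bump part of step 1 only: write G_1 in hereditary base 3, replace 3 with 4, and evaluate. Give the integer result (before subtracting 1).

42

G_0 = 4. HB_2(4) = 2^2. Bump = 27. G_1 = 26.
G_1 = 26. HB_3(26) = 2·3^2 + 2·3 + 2. Bump = 42. G_2 = 41.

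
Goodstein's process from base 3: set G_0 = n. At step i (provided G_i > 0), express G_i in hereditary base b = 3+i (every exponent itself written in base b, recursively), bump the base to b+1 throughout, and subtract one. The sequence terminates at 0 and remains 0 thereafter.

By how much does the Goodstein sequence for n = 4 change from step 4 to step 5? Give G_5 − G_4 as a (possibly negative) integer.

-1

(0) 4|_3 = 3 + 1 ↦ 4 + 1|_4 = 5 ⇒ 4
(1) 4|_4 = 4 ↦ 5|_5 = 5 ⇒ 4
(2) 4|_5 = 4 ↦ 4|_6 = 4 ⇒ 3
(3) 3|_6 = 3 ↦ 3|_7 = 3 ⇒ 2
(4) 2|_7 = 2 ↦ 2|_8 = 2 ⇒ 1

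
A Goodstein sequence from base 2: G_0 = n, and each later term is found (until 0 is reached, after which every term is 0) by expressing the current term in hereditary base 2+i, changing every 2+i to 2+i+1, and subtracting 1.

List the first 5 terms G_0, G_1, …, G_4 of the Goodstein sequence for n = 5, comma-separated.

5, 27, 255, 467, 775

i=0: 5 = 2^2 + 1 (b=2); 2→3: 3^3 + 1 = 28; 28−1 = 27
i=1: 27 = 3^3 (b=3); 3→4: 4^4 = 256; 256−1 = 255
i=2: 255 = 3·4^3 + 3·4^2 + 3·4 + 3 (b=4); 4→5: 3·5^3 + 3·5^2 + 3·5 + 3 = 468; 468−1 = 467
i=3: 467 = 3·5^3 + 3·5^2 + 3·5 + 2 (b=5); 5→6: 3·6^3 + 3·6^2 + 3·6 + 2 = 776; 776−1 = 775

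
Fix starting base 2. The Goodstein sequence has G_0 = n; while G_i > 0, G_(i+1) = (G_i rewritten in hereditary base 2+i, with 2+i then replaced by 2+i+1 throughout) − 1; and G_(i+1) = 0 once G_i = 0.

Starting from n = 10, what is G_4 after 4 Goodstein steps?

base 2: 10 = 2^(2 + 1) + 2; at 3: 3^(3 + 1) + 3 = 84; next = 83
base 3: 83 = 3^(3 + 1) + 2; at 4: 4^(4 + 1) + 2 = 1026; next = 1025
base 4: 1025 = 4^(4 + 1) + 1; at 5: 5^(5 + 1) + 1 = 15626; next = 15625
base 5: 15625 = 5^(5 + 1); at 6: 6^(6 + 1) = 279936; next = 279935
base 6: 279935 = 5·6^6 + 5·6^5 + 5·6^4 + 5·6^3 + 5·6^2 + 5·6 + 5; at 7: 5·7^7 + 5·7^5 + 5·7^4 + 5·7^3 + 5·7^2 + 5·7 + 5 = 4215755; next = 4215754

279935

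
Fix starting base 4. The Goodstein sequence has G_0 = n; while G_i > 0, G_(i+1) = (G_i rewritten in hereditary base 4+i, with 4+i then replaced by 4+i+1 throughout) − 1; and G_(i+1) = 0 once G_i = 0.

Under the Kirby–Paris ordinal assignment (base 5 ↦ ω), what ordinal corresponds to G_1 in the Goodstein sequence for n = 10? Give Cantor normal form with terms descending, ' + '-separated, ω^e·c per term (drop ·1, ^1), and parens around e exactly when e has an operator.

ω·2 + 1

base 4: 10 = 2·4 + 2; at 5: 2·5 + 2 = 12; next = 11
base 5: 11 = 2·5 + 1; at 6: 2·6 + 1 = 13; next = 12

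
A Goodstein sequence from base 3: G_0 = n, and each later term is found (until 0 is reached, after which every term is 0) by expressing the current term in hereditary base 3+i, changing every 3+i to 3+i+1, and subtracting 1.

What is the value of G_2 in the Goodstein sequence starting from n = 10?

10 —HB3→ 3^2 + 1 —bump→ 4^2 + 1 = 17 —(−1)→ 16
16 —HB4→ 4^2 —bump→ 5^2 = 25 —(−1)→ 24

24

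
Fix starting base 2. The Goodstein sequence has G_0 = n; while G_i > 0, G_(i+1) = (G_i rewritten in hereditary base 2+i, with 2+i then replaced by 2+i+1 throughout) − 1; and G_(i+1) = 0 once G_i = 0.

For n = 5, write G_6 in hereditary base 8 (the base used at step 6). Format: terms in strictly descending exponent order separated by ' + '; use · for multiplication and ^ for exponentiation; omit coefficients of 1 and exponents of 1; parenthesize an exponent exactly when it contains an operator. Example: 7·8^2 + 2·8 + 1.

3·8^3 + 3·8^2 + 2·8 + 7

i=0: 5 = 2^2 + 1 (b=2); 2→3: 3^3 + 1 = 28; 28−1 = 27
i=1: 27 = 3^3 (b=3); 3→4: 4^4 = 256; 256−1 = 255
i=2: 255 = 3·4^3 + 3·4^2 + 3·4 + 3 (b=4); 4→5: 3·5^3 + 3·5^2 + 3·5 + 3 = 468; 468−1 = 467
i=3: 467 = 3·5^3 + 3·5^2 + 3·5 + 2 (b=5); 5→6: 3·6^3 + 3·6^2 + 3·6 + 2 = 776; 776−1 = 775
i=4: 775 = 3·6^3 + 3·6^2 + 3·6 + 1 (b=6); 6→7: 3·7^3 + 3·7^2 + 3·7 + 1 = 1198; 1198−1 = 1197
i=5: 1197 = 3·7^3 + 3·7^2 + 3·7 (b=7); 7→8: 3·8^3 + 3·8^2 + 3·8 = 1752; 1752−1 = 1751
i=6: 1751 = 3·8^3 + 3·8^2 + 2·8 + 7 (b=8); 8→9: 3·9^3 + 3·9^2 + 2·9 + 7 = 2455; 2455−1 = 2454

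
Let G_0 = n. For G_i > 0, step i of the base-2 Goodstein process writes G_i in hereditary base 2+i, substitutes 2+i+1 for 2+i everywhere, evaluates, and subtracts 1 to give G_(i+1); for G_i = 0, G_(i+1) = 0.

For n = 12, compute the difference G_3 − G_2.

[0] 12 ≡ 2^(2 + 1) + 2^2 (base 2). Lift 3: 108. −1: 107.
[1] 107 ≡ 3^(3 + 1) + 2·3^2 + 2·3 + 2 (base 3). Lift 4: 1066. −1: 1065.
[2] 1065 ≡ 4^(4 + 1) + 2·4^2 + 2·4 + 1 (base 4). Lift 5: 15686. −1: 15685.

14620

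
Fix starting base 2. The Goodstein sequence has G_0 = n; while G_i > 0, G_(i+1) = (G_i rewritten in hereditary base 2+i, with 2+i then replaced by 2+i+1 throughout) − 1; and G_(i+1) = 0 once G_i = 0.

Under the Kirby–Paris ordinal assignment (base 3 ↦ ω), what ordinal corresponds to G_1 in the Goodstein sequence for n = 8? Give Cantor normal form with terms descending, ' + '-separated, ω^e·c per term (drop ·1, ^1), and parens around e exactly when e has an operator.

ω^ω·2 + ω^2·2 + ω·2 + 2

G_0 = 8. HB_2(8) = 2^(2 + 1). Bump = 81. G_1 = 80.
G_1 = 80. HB_3(80) = 2·3^3 + 2·3^2 + 2·3 + 2. Bump = 554. G_2 = 553.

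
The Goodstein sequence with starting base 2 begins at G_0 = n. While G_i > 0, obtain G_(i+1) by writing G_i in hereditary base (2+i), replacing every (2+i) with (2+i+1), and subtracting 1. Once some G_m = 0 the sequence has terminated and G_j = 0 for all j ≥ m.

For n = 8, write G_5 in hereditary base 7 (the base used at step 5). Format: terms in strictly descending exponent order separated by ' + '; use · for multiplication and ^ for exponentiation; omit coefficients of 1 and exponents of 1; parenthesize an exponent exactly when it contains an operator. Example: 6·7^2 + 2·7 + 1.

2·7^7 + 2·7^2 + 7 + 4

base 2: 8 = 2^(2 + 1); at 3: 3^(3 + 1) = 81; next = 80
base 3: 80 = 2·3^3 + 2·3^2 + 2·3 + 2; at 4: 2·4^4 + 2·4^2 + 2·4 + 2 = 554; next = 553
base 4: 553 = 2·4^4 + 2·4^2 + 2·4 + 1; at 5: 2·5^5 + 2·5^2 + 2·5 + 1 = 6311; next = 6310
base 5: 6310 = 2·5^5 + 2·5^2 + 2·5; at 6: 2·6^6 + 2·6^2 + 2·6 = 93396; next = 93395
base 6: 93395 = 2·6^6 + 2·6^2 + 6 + 5; at 7: 2·7^7 + 2·7^2 + 7 + 5 = 1647196; next = 1647195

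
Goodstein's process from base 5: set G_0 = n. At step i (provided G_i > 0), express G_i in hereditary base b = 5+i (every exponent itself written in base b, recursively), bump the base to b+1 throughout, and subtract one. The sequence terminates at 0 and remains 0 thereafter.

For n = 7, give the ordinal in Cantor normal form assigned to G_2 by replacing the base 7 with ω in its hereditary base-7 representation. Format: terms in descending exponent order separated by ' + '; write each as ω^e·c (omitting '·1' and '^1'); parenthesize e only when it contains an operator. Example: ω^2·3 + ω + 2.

ω

base 5: 7 = 5 + 2; at 6: 6 + 2 = 8; next = 7
base 6: 7 = 6 + 1; at 7: 7 + 1 = 8; next = 7
base 7: 7 = 7; at 8: 8 = 8; next = 7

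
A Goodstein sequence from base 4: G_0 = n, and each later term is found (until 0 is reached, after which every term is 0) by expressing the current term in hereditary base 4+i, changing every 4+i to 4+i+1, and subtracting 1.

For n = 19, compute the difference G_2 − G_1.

10

(0) 19|_4 = 4^2 + 3 ↦ 5^2 + 3|_5 = 28 ⇒ 27
(1) 27|_5 = 5^2 + 2 ↦ 6^2 + 2|_6 = 38 ⇒ 37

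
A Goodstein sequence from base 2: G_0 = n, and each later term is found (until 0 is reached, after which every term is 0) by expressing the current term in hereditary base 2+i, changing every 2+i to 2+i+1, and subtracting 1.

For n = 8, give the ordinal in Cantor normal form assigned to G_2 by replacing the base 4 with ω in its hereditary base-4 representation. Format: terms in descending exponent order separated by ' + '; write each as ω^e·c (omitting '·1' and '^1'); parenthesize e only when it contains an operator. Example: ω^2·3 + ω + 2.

G_0 = 8. HB_2(8) = 2^(2 + 1). Bump = 81. G_1 = 80.
G_1 = 80. HB_3(80) = 2·3^3 + 2·3^2 + 2·3 + 2. Bump = 554. G_2 = 553.
G_2 = 553. HB_4(553) = 2·4^4 + 2·4^2 + 2·4 + 1. Bump = 6311. G_3 = 6310.

ω^ω·2 + ω^2·2 + ω·2 + 1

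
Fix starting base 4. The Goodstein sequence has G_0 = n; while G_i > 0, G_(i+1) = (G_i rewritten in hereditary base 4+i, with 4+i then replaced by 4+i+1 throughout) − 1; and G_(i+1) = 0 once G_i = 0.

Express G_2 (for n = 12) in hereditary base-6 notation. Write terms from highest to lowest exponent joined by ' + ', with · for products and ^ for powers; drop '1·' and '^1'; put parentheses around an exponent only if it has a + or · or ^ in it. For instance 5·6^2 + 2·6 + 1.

2·6 + 3

G_0 = 12. HB_4(12) = 3·4. Bump = 15. G_1 = 14.
G_1 = 14. HB_5(14) = 2·5 + 4. Bump = 16. G_2 = 15.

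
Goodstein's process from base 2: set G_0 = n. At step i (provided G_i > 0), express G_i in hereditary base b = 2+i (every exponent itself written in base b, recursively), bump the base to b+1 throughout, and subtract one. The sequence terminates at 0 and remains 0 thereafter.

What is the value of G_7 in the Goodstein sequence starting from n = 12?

3486784574

(0) 12|_2 = 2^(2 + 1) + 2^2 ↦ 3^(3 + 1) + 3^3|_3 = 108 ⇒ 107
(1) 107|_3 = 3^(3 + 1) + 2·3^2 + 2·3 + 2 ↦ 4^(4 + 1) + 2·4^2 + 2·4 + 2|_4 = 1066 ⇒ 1065
(2) 1065|_4 = 4^(4 + 1) + 2·4^2 + 2·4 + 1 ↦ 5^(5 + 1) + 2·5^2 + 2·5 + 1|_5 = 15686 ⇒ 15685
(3) 15685|_5 = 5^(5 + 1) + 2·5^2 + 2·5 ↦ 6^(6 + 1) + 2·6^2 + 2·6|_6 = 280020 ⇒ 280019
(4) 280019|_6 = 6^(6 + 1) + 2·6^2 + 6 + 5 ↦ 7^(7 + 1) + 2·7^2 + 7 + 5|_7 = 5764911 ⇒ 5764910
(5) 5764910|_7 = 7^(7 + 1) + 2·7^2 + 7 + 4 ↦ 8^(8 + 1) + 2·8^2 + 8 + 4|_8 = 134217868 ⇒ 134217867
(6) 134217867|_8 = 8^(8 + 1) + 2·8^2 + 8 + 3 ↦ 9^(9 + 1) + 2·9^2 + 9 + 3|_9 = 3486784575 ⇒ 3486784574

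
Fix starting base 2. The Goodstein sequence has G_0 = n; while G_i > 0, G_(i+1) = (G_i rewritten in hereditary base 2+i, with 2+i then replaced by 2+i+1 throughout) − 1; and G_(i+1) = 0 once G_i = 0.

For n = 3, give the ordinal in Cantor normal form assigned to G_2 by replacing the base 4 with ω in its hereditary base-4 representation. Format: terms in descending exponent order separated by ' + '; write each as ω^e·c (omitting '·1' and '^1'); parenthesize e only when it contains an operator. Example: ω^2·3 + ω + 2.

3

G_0 = 3. HB_2(3) = 2 + 1. Bump = 4. G_1 = 3.
G_1 = 3. HB_3(3) = 3. Bump = 4. G_2 = 3.
G_2 = 3. HB_4(3) = 3. Bump = 3. G_3 = 2.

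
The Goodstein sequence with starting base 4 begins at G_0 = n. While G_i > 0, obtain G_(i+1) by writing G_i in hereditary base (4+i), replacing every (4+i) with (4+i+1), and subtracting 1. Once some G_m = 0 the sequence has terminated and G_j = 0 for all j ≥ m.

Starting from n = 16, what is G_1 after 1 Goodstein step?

base 4: 16 = 4^2; at 5: 5^2 = 25; next = 24
base 5: 24 = 4·5 + 4; at 6: 4·6 + 4 = 28; next = 27

24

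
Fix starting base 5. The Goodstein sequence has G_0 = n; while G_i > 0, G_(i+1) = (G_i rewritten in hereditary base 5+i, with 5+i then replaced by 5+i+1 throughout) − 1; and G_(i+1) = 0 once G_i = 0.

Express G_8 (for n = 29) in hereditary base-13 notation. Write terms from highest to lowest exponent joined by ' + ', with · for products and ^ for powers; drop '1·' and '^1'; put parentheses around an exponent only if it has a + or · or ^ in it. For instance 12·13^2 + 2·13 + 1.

9·13 + 6

29 —HB5→ 5^2 + 4 —bump→ 6^2 + 4 = 40 —(−1)→ 39
39 —HB6→ 6^2 + 3 —bump→ 7^2 + 3 = 52 —(−1)→ 51
51 —HB7→ 7^2 + 2 —bump→ 8^2 + 2 = 66 —(−1)→ 65
65 —HB8→ 8^2 + 1 —bump→ 9^2 + 1 = 82 —(−1)→ 81
81 —HB9→ 9^2 —bump→ 10^2 = 100 —(−1)→ 99
99 —HB10→ 9·10 + 9 —bump→ 9·11 + 9 = 108 —(−1)→ 107
107 —HB11→ 9·11 + 8 —bump→ 9·12 + 8 = 116 —(−1)→ 115
115 —HB12→ 9·12 + 7 —bump→ 9·13 + 7 = 124 —(−1)→ 123
123 —HB13→ 9·13 + 6 —bump→ 9·14 + 6 = 132 —(−1)→ 131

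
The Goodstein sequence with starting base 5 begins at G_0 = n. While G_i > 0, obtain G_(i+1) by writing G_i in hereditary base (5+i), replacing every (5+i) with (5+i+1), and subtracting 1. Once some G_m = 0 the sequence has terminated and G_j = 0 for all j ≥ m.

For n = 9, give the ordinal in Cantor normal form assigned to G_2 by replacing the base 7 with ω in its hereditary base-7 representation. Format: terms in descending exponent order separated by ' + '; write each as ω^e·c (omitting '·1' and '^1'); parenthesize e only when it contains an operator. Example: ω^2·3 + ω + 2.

9 —HB5→ 5 + 4 —bump→ 6 + 4 = 10 —(−1)→ 9
9 —HB6→ 6 + 3 —bump→ 7 + 3 = 10 —(−1)→ 9
9 —HB7→ 7 + 2 —bump→ 8 + 2 = 10 —(−1)→ 9

ω + 2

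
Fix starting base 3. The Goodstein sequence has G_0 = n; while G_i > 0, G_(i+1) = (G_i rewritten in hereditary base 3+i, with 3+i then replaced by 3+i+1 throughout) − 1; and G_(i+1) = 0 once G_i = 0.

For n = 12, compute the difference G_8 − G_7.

12 —HB3→ 3^2 + 3 —bump→ 4^2 + 4 = 20 —(−1)→ 19
19 —HB4→ 4^2 + 3 —bump→ 5^2 + 3 = 28 —(−1)→ 27
27 —HB5→ 5^2 + 2 —bump→ 6^2 + 2 = 38 —(−1)→ 37
37 —HB6→ 6^2 + 1 —bump→ 7^2 + 1 = 50 —(−1)→ 49
49 —HB7→ 7^2 —bump→ 8^2 = 64 —(−1)→ 63
63 —HB8→ 7·8 + 7 —bump→ 7·9 + 7 = 70 —(−1)→ 69
69 —HB9→ 7·9 + 6 —bump→ 7·10 + 6 = 76 —(−1)→ 75
75 —HB10→ 7·10 + 5 —bump→ 7·11 + 5 = 82 —(−1)→ 81

6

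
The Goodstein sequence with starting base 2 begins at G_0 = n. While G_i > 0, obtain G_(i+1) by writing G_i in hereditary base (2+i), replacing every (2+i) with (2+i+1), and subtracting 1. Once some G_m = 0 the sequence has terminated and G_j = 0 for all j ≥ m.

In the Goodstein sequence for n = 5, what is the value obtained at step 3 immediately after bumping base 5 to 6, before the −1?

776

5 —HB2→ 2^2 + 1 —bump→ 3^3 + 1 = 28 —(−1)→ 27
27 —HB3→ 3^3 —bump→ 4^4 = 256 —(−1)→ 255
255 —HB4→ 3·4^3 + 3·4^2 + 3·4 + 3 —bump→ 3·5^3 + 3·5^2 + 3·5 + 3 = 468 —(−1)→ 467
467 —HB5→ 3·5^3 + 3·5^2 + 3·5 + 2 —bump→ 3·6^3 + 3·6^2 + 3·6 + 2 = 776 —(−1)→ 775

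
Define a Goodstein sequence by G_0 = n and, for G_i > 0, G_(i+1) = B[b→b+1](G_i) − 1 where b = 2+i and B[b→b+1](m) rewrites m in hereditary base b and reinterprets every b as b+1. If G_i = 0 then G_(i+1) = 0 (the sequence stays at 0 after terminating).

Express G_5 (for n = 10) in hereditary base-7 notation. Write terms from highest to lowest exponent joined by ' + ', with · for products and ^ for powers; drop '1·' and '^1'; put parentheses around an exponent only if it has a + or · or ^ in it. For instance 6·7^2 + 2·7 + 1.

base 2: 10 = 2^(2 + 1) + 2; at 3: 3^(3 + 1) + 3 = 84; next = 83
base 3: 83 = 3^(3 + 1) + 2; at 4: 4^(4 + 1) + 2 = 1026; next = 1025
base 4: 1025 = 4^(4 + 1) + 1; at 5: 5^(5 + 1) + 1 = 15626; next = 15625
base 5: 15625 = 5^(5 + 1); at 6: 6^(6 + 1) = 279936; next = 279935
base 6: 279935 = 5·6^6 + 5·6^5 + 5·6^4 + 5·6^3 + 5·6^2 + 5·6 + 5; at 7: 5·7^7 + 5·7^5 + 5·7^4 + 5·7^3 + 5·7^2 + 5·7 + 5 = 4215755; next = 4215754

5·7^7 + 5·7^5 + 5·7^4 + 5·7^3 + 5·7^2 + 5·7 + 4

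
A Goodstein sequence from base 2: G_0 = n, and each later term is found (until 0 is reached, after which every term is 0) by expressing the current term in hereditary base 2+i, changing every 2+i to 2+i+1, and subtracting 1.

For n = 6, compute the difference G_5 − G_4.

(0) 6|_2 = 2^2 + 2 ↦ 3^3 + 3|_3 = 30 ⇒ 29
(1) 29|_3 = 3^3 + 2 ↦ 4^4 + 2|_4 = 258 ⇒ 257
(2) 257|_4 = 4^4 + 1 ↦ 5^5 + 1|_5 = 3126 ⇒ 3125
(3) 3125|_5 = 5^5 ↦ 6^6|_6 = 46656 ⇒ 46655
(4) 46655|_6 = 5·6^5 + 5·6^4 + 5·6^3 + 5·6^2 + 5·6 + 5 ↦ 5·7^5 + 5·7^4 + 5·7^3 + 5·7^2 + 5·7 + 5|_7 = 98040 ⇒ 98039

51384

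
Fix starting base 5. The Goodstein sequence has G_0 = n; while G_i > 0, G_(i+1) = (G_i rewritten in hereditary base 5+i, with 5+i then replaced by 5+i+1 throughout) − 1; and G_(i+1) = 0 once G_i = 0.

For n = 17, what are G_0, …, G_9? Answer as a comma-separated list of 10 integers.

17, 19, 21, 23, 24, 25, 26, 27, 28, 29

i=0: 17 = 3·5 + 2 (b=5); 5→6: 3·6 + 2 = 20; 20−1 = 19
i=1: 19 = 3·6 + 1 (b=6); 6→7: 3·7 + 1 = 22; 22−1 = 21
i=2: 21 = 3·7 (b=7); 7→8: 3·8 = 24; 24−1 = 23
i=3: 23 = 2·8 + 7 (b=8); 8→9: 2·9 + 7 = 25; 25−1 = 24
i=4: 24 = 2·9 + 6 (b=9); 9→10: 2·10 + 6 = 26; 26−1 = 25
i=5: 25 = 2·10 + 5 (b=10); 10→11: 2·11 + 5 = 27; 27−1 = 26
i=6: 26 = 2·11 + 4 (b=11); 11→12: 2·12 + 4 = 28; 28−1 = 27
i=7: 27 = 2·12 + 3 (b=12); 12→13: 2·13 + 3 = 29; 29−1 = 28
i=8: 28 = 2·13 + 2 (b=13); 13→14: 2·14 + 2 = 30; 30−1 = 29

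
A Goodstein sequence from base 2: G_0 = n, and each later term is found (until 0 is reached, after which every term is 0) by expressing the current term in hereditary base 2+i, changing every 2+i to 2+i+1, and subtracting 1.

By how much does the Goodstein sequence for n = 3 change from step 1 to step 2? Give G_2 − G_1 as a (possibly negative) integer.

G_0 = 3. HB_2(3) = 2 + 1. Bump = 4. G_1 = 3.
G_1 = 3. HB_3(3) = 3. Bump = 4. G_2 = 3.

0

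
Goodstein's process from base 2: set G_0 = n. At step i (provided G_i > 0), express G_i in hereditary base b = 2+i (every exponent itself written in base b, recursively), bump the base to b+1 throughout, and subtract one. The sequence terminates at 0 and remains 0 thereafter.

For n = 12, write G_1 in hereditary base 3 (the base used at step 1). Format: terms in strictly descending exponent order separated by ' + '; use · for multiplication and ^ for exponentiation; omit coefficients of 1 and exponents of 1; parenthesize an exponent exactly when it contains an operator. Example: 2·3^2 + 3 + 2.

G_0 = 12. HB_2(12) = 2^(2 + 1) + 2^2. Bump = 108. G_1 = 107.
G_1 = 107. HB_3(107) = 3^(3 + 1) + 2·3^2 + 2·3 + 2. Bump = 1066. G_2 = 1065.

3^(3 + 1) + 2·3^2 + 2·3 + 2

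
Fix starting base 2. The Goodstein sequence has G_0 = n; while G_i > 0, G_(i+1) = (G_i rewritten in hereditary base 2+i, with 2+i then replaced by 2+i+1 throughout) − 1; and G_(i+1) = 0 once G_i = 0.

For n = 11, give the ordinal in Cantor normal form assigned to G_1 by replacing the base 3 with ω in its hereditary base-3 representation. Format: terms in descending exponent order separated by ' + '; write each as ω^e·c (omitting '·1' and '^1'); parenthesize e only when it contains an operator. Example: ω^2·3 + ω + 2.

(0) 11|_2 = 2^(2 + 1) + 2 + 1 ↦ 3^(3 + 1) + 3 + 1|_3 = 85 ⇒ 84
(1) 84|_3 = 3^(3 + 1) + 3 ↦ 4^(4 + 1) + 4|_4 = 1028 ⇒ 1027

ω^(ω + 1) + ω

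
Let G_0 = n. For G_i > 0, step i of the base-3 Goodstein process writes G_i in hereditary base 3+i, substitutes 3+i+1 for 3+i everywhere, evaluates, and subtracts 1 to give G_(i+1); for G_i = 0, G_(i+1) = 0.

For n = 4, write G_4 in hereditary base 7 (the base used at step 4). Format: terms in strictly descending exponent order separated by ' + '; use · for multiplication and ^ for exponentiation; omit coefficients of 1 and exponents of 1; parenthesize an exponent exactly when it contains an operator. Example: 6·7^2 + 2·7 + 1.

2

G_0=4  [base 3] 3 + 1  →[3↦4]→  4 + 1 = 5  −1 ⇒ G_1=4
G_1=4  [base 4] 4  →[4↦5]→  5 = 5  −1 ⇒ G_2=4
G_2=4  [base 5] 4  →[5↦6]→  4 = 4  −1 ⇒ G_3=3
G_3=3  [base 6] 3  →[6↦7]→  3 = 3  −1 ⇒ G_4=2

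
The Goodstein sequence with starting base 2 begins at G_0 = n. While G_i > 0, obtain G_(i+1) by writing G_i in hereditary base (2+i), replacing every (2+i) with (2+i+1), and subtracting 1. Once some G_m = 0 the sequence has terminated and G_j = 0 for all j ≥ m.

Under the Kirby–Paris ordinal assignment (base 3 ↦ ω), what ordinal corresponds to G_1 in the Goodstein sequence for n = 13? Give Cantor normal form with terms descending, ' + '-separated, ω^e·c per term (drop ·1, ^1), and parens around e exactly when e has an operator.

G_0=13  [base 2] 2^(2 + 1) + 2^2 + 1  →[2↦3]→  3^(3 + 1) + 3^3 + 1 = 109  −1 ⇒ G_1=108
G_1=108  [base 3] 3^(3 + 1) + 3^3  →[3↦4]→  4^(4 + 1) + 4^4 = 1280  −1 ⇒ G_2=1279

ω^(ω + 1) + ω^ω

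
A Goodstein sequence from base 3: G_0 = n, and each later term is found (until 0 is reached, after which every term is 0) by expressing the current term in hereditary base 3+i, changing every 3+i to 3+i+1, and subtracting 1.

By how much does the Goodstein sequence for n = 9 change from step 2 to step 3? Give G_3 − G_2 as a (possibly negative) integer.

2

9 —HB3→ 3^2 —bump→ 4^2 = 16 —(−1)→ 15
15 —HB4→ 3·4 + 3 —bump→ 3·5 + 3 = 18 —(−1)→ 17
17 —HB5→ 3·5 + 2 —bump→ 3·6 + 2 = 20 —(−1)→ 19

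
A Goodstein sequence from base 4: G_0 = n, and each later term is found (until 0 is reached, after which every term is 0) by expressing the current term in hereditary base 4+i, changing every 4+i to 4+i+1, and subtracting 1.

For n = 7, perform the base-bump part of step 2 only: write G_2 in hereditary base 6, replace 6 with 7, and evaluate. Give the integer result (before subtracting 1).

8

7 —HB4→ 4 + 3 —bump→ 5 + 3 = 8 —(−1)→ 7
7 —HB5→ 5 + 2 —bump→ 6 + 2 = 8 —(−1)→ 7
7 —HB6→ 6 + 1 —bump→ 7 + 1 = 8 —(−1)→ 7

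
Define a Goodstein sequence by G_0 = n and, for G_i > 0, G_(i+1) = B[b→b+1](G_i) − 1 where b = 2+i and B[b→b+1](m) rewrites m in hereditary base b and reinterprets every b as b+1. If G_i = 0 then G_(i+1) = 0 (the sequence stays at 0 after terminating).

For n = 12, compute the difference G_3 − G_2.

12 —HB2→ 2^(2 + 1) + 2^2 —bump→ 3^(3 + 1) + 3^3 = 108 —(−1)→ 107
107 —HB3→ 3^(3 + 1) + 2·3^2 + 2·3 + 2 —bump→ 4^(4 + 1) + 2·4^2 + 2·4 + 2 = 1066 —(−1)→ 1065
1065 —HB4→ 4^(4 + 1) + 2·4^2 + 2·4 + 1 —bump→ 5^(5 + 1) + 2·5^2 + 2·5 + 1 = 15686 —(−1)→ 15685

14620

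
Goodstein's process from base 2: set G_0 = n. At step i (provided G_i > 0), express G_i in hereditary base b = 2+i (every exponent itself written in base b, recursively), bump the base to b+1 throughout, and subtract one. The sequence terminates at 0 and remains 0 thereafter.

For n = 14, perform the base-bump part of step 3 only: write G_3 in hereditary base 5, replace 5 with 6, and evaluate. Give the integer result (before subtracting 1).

base 2: 14 = 2^(2 + 1) + 2^2 + 2; at 3: 3^(3 + 1) + 3^3 + 3 = 111; next = 110
base 3: 110 = 3^(3 + 1) + 3^3 + 2; at 4: 4^(4 + 1) + 4^4 + 2 = 1282; next = 1281
base 4: 1281 = 4^(4 + 1) + 4^4 + 1; at 5: 5^(5 + 1) + 5^5 + 1 = 18751; next = 18750

326592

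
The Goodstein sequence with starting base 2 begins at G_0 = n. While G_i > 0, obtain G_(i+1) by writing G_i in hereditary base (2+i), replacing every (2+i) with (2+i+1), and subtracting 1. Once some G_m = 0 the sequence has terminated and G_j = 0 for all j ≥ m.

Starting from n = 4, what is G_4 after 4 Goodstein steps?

base 2: 4 = 2^2; at 3: 3^3 = 27; next = 26
base 3: 26 = 2·3^2 + 2·3 + 2; at 4: 2·4^2 + 2·4 + 2 = 42; next = 41
base 4: 41 = 2·4^2 + 2·4 + 1; at 5: 2·5^2 + 2·5 + 1 = 61; next = 60
base 5: 60 = 2·5^2 + 2·5; at 6: 2·6^2 + 2·6 = 84; next = 83
base 6: 83 = 2·6^2 + 6 + 5; at 7: 2·7^2 + 7 + 5 = 110; next = 109

83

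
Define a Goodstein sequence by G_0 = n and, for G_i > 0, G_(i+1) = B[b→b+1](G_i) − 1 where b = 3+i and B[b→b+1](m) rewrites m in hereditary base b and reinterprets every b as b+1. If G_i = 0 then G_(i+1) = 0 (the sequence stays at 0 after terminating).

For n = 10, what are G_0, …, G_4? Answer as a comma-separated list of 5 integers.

10, 16, 24, 27, 30

[0] 10 ≡ 3^2 + 1 (base 3). Lift 4: 17. −1: 16.
[1] 16 ≡ 4^2 (base 4). Lift 5: 25. −1: 24.
[2] 24 ≡ 4·5 + 4 (base 5). Lift 6: 28. −1: 27.
[3] 27 ≡ 4·6 + 3 (base 6). Lift 7: 31. −1: 30.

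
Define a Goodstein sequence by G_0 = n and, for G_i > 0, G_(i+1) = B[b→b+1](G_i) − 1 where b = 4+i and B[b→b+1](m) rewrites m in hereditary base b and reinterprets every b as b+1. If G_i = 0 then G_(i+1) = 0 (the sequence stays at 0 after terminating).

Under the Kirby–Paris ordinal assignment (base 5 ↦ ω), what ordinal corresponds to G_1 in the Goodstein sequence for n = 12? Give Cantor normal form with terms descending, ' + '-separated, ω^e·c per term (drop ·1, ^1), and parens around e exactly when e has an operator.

ω·2 + 4

12 —HB4→ 3·4 —bump→ 3·5 = 15 —(−1)→ 14
14 —HB5→ 2·5 + 4 —bump→ 2·6 + 4 = 16 —(−1)→ 15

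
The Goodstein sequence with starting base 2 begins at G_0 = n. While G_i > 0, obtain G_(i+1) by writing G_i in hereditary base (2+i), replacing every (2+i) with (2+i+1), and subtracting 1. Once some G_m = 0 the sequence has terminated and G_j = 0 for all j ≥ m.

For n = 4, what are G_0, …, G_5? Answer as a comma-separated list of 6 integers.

4, 26, 41, 60, 83, 109

G_0=4  [base 2] 2^2  →[2↦3]→  3^3 = 27  −1 ⇒ G_1=26
G_1=26  [base 3] 2·3^2 + 2·3 + 2  →[3↦4]→  2·4^2 + 2·4 + 2 = 42  −1 ⇒ G_2=41
G_2=41  [base 4] 2·4^2 + 2·4 + 1  →[4↦5]→  2·5^2 + 2·5 + 1 = 61  −1 ⇒ G_3=60
G_3=60  [base 5] 2·5^2 + 2·5  →[5↦6]→  2·6^2 + 2·6 = 84  −1 ⇒ G_4=83
G_4=83  [base 6] 2·6^2 + 6 + 5  →[6↦7]→  2·7^2 + 7 + 5 = 110  −1 ⇒ G_5=109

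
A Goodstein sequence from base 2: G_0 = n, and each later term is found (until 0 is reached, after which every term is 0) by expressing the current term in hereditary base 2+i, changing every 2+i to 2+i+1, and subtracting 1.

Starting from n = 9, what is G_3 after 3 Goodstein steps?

i=0: 9 = 2^(2 + 1) + 1 (b=2); 2→3: 3^(3 + 1) + 1 = 82; 82−1 = 81
i=1: 81 = 3^(3 + 1) (b=3); 3→4: 4^(4 + 1) = 1024; 1024−1 = 1023
i=2: 1023 = 3·4^4 + 3·4^3 + 3·4^2 + 3·4 + 3 (b=4); 4→5: 3·5^5 + 3·5^3 + 3·5^2 + 3·5 + 3 = 9843; 9843−1 = 9842
i=3: 9842 = 3·5^5 + 3·5^3 + 3·5^2 + 3·5 + 2 (b=5); 5→6: 3·6^6 + 3·6^3 + 3·6^2 + 3·6 + 2 = 140744; 140744−1 = 140743

9842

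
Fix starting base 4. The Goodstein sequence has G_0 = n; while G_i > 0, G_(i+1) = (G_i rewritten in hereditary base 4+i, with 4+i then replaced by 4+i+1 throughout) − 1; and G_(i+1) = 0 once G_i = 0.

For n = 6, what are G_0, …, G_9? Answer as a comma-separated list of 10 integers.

6, 6, 6, 6, 5, 4, 3, 2, 1, 0

6 —HB4→ 4 + 2 —bump→ 5 + 2 = 7 —(−1)→ 6
6 —HB5→ 5 + 1 —bump→ 6 + 1 = 7 —(−1)→ 6
6 —HB6→ 6 —bump→ 7 = 7 —(−1)→ 6
6 —HB7→ 6 —bump→ 6 = 6 —(−1)→ 5
5 —HB8→ 5 —bump→ 5 = 5 —(−1)→ 4
4 —HB9→ 4 —bump→ 4 = 4 —(−1)→ 3
3 —HB10→ 3 —bump→ 3 = 3 —(−1)→ 2
2 —HB11→ 2 —bump→ 2 = 2 —(−1)→ 1
1 —HB12→ 1 —bump→ 1 = 1 —(−1)→ 0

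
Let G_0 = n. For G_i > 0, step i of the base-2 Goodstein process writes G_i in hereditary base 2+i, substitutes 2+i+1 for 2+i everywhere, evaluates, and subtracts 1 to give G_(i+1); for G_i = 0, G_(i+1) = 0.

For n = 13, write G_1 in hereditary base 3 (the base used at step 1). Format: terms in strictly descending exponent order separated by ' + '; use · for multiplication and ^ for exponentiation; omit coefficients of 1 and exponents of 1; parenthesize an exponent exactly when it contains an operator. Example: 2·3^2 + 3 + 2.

G_0 = 13. HB_2(13) = 2^(2 + 1) + 2^2 + 1. Bump = 109. G_1 = 108.
G_1 = 108. HB_3(108) = 3^(3 + 1) + 3^3. Bump = 1280. G_2 = 1279.

3^(3 + 1) + 3^3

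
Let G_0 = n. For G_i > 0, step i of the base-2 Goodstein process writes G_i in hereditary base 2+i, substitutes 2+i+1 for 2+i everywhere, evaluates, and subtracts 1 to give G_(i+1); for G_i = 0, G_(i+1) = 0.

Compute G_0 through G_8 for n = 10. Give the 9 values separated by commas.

10, 83, 1025, 15625, 279935, 4215754, 84073323, 1937434592, 50000555551

G_0 = 10. HB_2(10) = 2^(2 + 1) + 2. Bump = 84. G_1 = 83.
G_1 = 83. HB_3(83) = 3^(3 + 1) + 2. Bump = 1026. G_2 = 1025.
G_2 = 1025. HB_4(1025) = 4^(4 + 1) + 1. Bump = 15626. G_3 = 15625.
G_3 = 15625. HB_5(15625) = 5^(5 + 1). Bump = 279936. G_4 = 279935.
G_4 = 279935. HB_6(279935) = 5·6^6 + 5·6^5 + 5·6^4 + 5·6^3 + 5·6^2 + 5·6 + 5. Bump = 4215755. G_5 = 4215754.
G_5 = 4215754. HB_7(4215754) = 5·7^7 + 5·7^5 + 5·7^4 + 5·7^3 + 5·7^2 + 5·7 + 4. Bump = 84073324. G_6 = 84073323.
G_6 = 84073323. HB_8(84073323) = 5·8^8 + 5·8^5 + 5·8^4 + 5·8^3 + 5·8^2 + 5·8 + 3. Bump = 1937434593. G_7 = 1937434592.
G_7 = 1937434592. HB_9(1937434592) = 5·9^9 + 5·9^5 + 5·9^4 + 5·9^3 + 5·9^2 + 5·9 + 2. Bump = 50000555552. G_8 = 50000555551.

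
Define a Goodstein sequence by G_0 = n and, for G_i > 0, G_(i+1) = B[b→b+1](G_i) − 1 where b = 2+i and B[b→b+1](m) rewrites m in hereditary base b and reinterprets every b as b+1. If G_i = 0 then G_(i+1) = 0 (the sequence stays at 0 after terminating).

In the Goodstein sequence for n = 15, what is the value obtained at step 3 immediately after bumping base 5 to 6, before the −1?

i=0: 15 = 2^(2 + 1) + 2^2 + 2 + 1 (b=2); 2→3: 3^(3 + 1) + 3^3 + 3 + 1 = 112; 112−1 = 111
i=1: 111 = 3^(3 + 1) + 3^3 + 3 (b=3); 3→4: 4^(4 + 1) + 4^4 + 4 = 1284; 1284−1 = 1283
i=2: 1283 = 4^(4 + 1) + 4^4 + 3 (b=4); 4→5: 5^(5 + 1) + 5^5 + 3 = 18753; 18753−1 = 18752
i=3: 18752 = 5^(5 + 1) + 5^5 + 2 (b=5); 5→6: 6^(6 + 1) + 6^6 + 2 = 326594; 326594−1 = 326593

326594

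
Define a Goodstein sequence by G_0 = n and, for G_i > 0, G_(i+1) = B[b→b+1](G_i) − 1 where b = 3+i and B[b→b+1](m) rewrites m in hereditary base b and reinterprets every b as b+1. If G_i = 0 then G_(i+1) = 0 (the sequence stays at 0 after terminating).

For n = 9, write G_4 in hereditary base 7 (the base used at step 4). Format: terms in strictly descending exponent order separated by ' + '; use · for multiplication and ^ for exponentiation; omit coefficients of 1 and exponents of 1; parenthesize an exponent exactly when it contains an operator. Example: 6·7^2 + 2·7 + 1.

(0) 9|_3 = 3^2 ↦ 4^2|_4 = 16 ⇒ 15
(1) 15|_4 = 3·4 + 3 ↦ 3·5 + 3|_5 = 18 ⇒ 17
(2) 17|_5 = 3·5 + 2 ↦ 3·6 + 2|_6 = 20 ⇒ 19
(3) 19|_6 = 3·6 + 1 ↦ 3·7 + 1|_7 = 22 ⇒ 21
(4) 21|_7 = 3·7 ↦ 3·8|_8 = 24 ⇒ 23

3·7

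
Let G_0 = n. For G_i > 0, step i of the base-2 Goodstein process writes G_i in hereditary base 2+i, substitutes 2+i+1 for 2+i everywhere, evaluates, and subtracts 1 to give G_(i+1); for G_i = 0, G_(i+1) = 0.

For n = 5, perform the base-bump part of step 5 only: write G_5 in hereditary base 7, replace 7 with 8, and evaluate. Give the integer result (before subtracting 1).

1752

(0) 5|_2 = 2^2 + 1 ↦ 3^3 + 1|_3 = 28 ⇒ 27
(1) 27|_3 = 3^3 ↦ 4^4|_4 = 256 ⇒ 255
(2) 255|_4 = 3·4^3 + 3·4^2 + 3·4 + 3 ↦ 3·5^3 + 3·5^2 + 3·5 + 3|_5 = 468 ⇒ 467
(3) 467|_5 = 3·5^3 + 3·5^2 + 3·5 + 2 ↦ 3·6^3 + 3·6^2 + 3·6 + 2|_6 = 776 ⇒ 775
(4) 775|_6 = 3·6^3 + 3·6^2 + 3·6 + 1 ↦ 3·7^3 + 3·7^2 + 3·7 + 1|_7 = 1198 ⇒ 1197
(5) 1197|_7 = 3·7^3 + 3·7^2 + 3·7 ↦ 3·8^3 + 3·8^2 + 3·8|_8 = 1752 ⇒ 1751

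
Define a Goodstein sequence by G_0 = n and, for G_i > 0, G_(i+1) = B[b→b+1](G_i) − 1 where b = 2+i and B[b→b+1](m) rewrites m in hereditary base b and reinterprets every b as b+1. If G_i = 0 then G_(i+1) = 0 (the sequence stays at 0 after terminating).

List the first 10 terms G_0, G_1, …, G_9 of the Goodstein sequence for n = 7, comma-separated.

7, 30, 259, 3127, 46657, 823543, 16777215, 37665879, 77777775, 150051213

(0) 7|_2 = 2^2 + 2 + 1 ↦ 3^3 + 3 + 1|_3 = 31 ⇒ 30
(1) 30|_3 = 3^3 + 3 ↦ 4^4 + 4|_4 = 260 ⇒ 259
(2) 259|_4 = 4^4 + 3 ↦ 5^5 + 3|_5 = 3128 ⇒ 3127
(3) 3127|_5 = 5^5 + 2 ↦ 6^6 + 2|_6 = 46658 ⇒ 46657
(4) 46657|_6 = 6^6 + 1 ↦ 7^7 + 1|_7 = 823544 ⇒ 823543
(5) 823543|_7 = 7^7 ↦ 8^8|_8 = 16777216 ⇒ 16777215
(6) 16777215|_8 = 7·8^7 + 7·8^6 + 7·8^5 + 7·8^4 + 7·8^3 + 7·8^2 + 7·8 + 7 ↦ 7·9^7 + 7·9^6 + 7·9^5 + 7·9^4 + 7·9^3 + 7·9^2 + 7·9 + 7|_9 = 37665880 ⇒ 37665879
(7) 37665879|_9 = 7·9^7 + 7·9^6 + 7·9^5 + 7·9^4 + 7·9^3 + 7·9^2 + 7·9 + 6 ↦ 7·10^7 + 7·10^6 + 7·10^5 + 7·10^4 + 7·10^3 + 7·10^2 + 7·10 + 6|_10 = 77777776 ⇒ 77777775
(8) 77777775|_10 = 7·10^7 + 7·10^6 + 7·10^5 + 7·10^4 + 7·10^3 + 7·10^2 + 7·10 + 5 ↦ 7·11^7 + 7·11^6 + 7·11^5 + 7·11^4 + 7·11^3 + 7·11^2 + 7·11 + 5|_11 = 150051214 ⇒ 150051213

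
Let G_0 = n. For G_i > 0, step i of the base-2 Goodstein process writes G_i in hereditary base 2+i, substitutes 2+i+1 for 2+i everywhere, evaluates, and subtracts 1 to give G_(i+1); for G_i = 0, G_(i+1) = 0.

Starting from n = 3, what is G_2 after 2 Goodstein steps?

(0) 3|_2 = 2 + 1 ↦ 3 + 1|_3 = 4 ⇒ 3
(1) 3|_3 = 3 ↦ 4|_4 = 4 ⇒ 3
(2) 3|_4 = 3 ↦ 3|_5 = 3 ⇒ 2

3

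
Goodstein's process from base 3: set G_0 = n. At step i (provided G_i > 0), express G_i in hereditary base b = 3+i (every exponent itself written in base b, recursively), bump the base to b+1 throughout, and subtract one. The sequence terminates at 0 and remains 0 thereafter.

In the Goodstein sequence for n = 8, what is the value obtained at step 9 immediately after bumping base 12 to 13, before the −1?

i=0: 8 = 2·3 + 2 (b=3); 3→4: 2·4 + 2 = 10; 10−1 = 9
i=1: 9 = 2·4 + 1 (b=4); 4→5: 2·5 + 1 = 11; 11−1 = 10
i=2: 10 = 2·5 (b=5); 5→6: 2·6 = 12; 12−1 = 11
i=3: 11 = 6 + 5 (b=6); 6→7: 7 + 5 = 12; 12−1 = 11
i=4: 11 = 7 + 4 (b=7); 7→8: 8 + 4 = 12; 12−1 = 11
i=5: 11 = 8 + 3 (b=8); 8→9: 9 + 3 = 12; 12−1 = 11
i=6: 11 = 9 + 2 (b=9); 9→10: 10 + 2 = 12; 12−1 = 11
i=7: 11 = 10 + 1 (b=10); 10→11: 11 + 1 = 12; 12−1 = 11
i=8: 11 = 11 (b=11); 11→12: 12 = 12; 12−1 = 11

11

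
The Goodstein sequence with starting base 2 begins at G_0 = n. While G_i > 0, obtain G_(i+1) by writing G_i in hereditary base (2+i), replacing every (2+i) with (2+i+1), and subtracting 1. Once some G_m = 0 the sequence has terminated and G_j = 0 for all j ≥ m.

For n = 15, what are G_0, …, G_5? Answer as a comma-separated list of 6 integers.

i=0: 15 = 2^(2 + 1) + 2^2 + 2 + 1 (b=2); 2→3: 3^(3 + 1) + 3^3 + 3 + 1 = 112; 112−1 = 111
i=1: 111 = 3^(3 + 1) + 3^3 + 3 (b=3); 3→4: 4^(4 + 1) + 4^4 + 4 = 1284; 1284−1 = 1283
i=2: 1283 = 4^(4 + 1) + 4^4 + 3 (b=4); 4→5: 5^(5 + 1) + 5^5 + 3 = 18753; 18753−1 = 18752
i=3: 18752 = 5^(5 + 1) + 5^5 + 2 (b=5); 5→6: 6^(6 + 1) + 6^6 + 2 = 326594; 326594−1 = 326593
i=4: 326593 = 6^(6 + 1) + 6^6 + 1 (b=6); 6→7: 7^(7 + 1) + 7^7 + 1 = 6588345; 6588345−1 = 6588344

15, 111, 1283, 18752, 326593, 6588344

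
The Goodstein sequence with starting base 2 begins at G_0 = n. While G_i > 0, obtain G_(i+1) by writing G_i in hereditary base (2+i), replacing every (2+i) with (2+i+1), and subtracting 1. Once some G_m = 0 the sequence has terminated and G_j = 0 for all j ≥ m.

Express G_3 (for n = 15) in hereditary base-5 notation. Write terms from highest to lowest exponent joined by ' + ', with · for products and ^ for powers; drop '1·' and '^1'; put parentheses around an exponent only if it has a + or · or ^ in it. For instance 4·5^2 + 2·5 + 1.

15 —HB2→ 2^(2 + 1) + 2^2 + 2 + 1 —bump→ 3^(3 + 1) + 3^3 + 3 + 1 = 112 —(−1)→ 111
111 —HB3→ 3^(3 + 1) + 3^3 + 3 —bump→ 4^(4 + 1) + 4^4 + 4 = 1284 —(−1)→ 1283
1283 —HB4→ 4^(4 + 1) + 4^4 + 3 —bump→ 5^(5 + 1) + 5^5 + 3 = 18753 —(−1)→ 18752
18752 —HB5→ 5^(5 + 1) + 5^5 + 2 —bump→ 6^(6 + 1) + 6^6 + 2 = 326594 —(−1)→ 326593

5^(5 + 1) + 5^5 + 2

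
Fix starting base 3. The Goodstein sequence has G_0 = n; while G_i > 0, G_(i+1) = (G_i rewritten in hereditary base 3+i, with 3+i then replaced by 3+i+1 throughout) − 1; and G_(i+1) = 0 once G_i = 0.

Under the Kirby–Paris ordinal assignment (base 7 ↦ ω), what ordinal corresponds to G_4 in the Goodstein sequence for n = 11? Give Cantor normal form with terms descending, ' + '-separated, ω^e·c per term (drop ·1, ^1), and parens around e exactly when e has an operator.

ω·5 + 4

step 0: 11 = 3^2 + 2; sub 4 for 3: 4^2 + 2; = 18; G_1 = 18−1 = 17
step 1: 17 = 4^2 + 1; sub 5 for 4: 5^2 + 1; = 26; G_2 = 26−1 = 25
step 2: 25 = 5^2; sub 6 for 5: 6^2; = 36; G_3 = 36−1 = 35
step 3: 35 = 5·6 + 5; sub 7 for 6: 5·7 + 5; = 40; G_4 = 40−1 = 39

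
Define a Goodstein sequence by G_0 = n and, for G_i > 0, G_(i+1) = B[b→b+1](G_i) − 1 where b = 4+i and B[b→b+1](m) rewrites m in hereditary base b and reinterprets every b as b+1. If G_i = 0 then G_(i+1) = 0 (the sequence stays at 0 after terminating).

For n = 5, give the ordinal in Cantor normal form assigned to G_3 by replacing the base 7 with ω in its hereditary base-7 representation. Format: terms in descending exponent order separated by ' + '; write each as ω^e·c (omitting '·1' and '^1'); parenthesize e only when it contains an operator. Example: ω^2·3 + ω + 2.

4

G_0 = 5. HB_4(5) = 4 + 1. Bump = 6. G_1 = 5.
G_1 = 5. HB_5(5) = 5. Bump = 6. G_2 = 5.
G_2 = 5. HB_6(5) = 5. Bump = 5. G_3 = 4.
G_3 = 4. HB_7(4) = 4. Bump = 4. G_4 = 3.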